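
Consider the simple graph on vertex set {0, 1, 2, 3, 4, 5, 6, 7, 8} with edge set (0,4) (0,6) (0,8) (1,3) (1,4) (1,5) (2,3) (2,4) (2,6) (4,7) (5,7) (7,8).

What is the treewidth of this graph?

3

A width-3 tree decomposition is:
Bags: B1 = {0, 6, 7, 8}  B2 = {0, 4, 6, 7}  B3 = {2, 4, 6, 7}  B4 = {2, 4, 5, 7}  B5 = {1, 2, 4, 5}  B6 = {1, 2, 3, 5}
Tree: B1–B2, B2–B3, B3–B4, B4–B5, B5–B6
Every bag has size at most 4, so the width is 4 − 1 = 3 and tw(G) ≤ 3. For the lower bound: the 4 vertex sets {0,6,8}, {7}, {4}, {1,2,3,5} are disjoint, each induces a connected subgraph, and every pair is joined by at least one edge of G. Contracting each set to a single vertex therefore yields K_{4} as a minor, and since treewidth is minor-monotone, tw(G) ≥ tw(K_{4}) = 3. The upper and lower bounds meet at 3, so that is the treewidth.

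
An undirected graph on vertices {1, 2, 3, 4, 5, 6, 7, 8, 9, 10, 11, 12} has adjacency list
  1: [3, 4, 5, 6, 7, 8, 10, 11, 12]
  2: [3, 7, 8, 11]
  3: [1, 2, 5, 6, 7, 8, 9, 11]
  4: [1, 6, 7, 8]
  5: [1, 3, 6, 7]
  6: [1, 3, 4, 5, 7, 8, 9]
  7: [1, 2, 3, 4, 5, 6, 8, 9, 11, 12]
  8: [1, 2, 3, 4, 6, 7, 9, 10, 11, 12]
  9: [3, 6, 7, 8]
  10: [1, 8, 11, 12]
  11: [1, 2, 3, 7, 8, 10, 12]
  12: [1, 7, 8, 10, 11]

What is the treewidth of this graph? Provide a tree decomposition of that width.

Treewidth 4.
One optimal decomposition is:
Bags: B1 = {1, 3, 6, 7, 8}  B2 = {1, 3, 7, 8, 11}  B3 = {1, 7, 8, 11, 12}  B4 = {1, 4, 6, 7, 8}  B5 = {2, 3, 7, 8, 11}  B6 = {3, 6, 7, 8, 9}  B7 = {1, 3, 5, 6, 7}  B8 = {1, 8, 10, 11, 12}
Tree: B1–B2, B2–B3, B1–B4, B2–B5, B1–B6, B1–B7, B3–B8

The largest bag has 5 vertices, giving width 4; this decomposition certifies tw(G) ≤ 4. Conversely, {1, 8, 10, 11, 12} is a clique of size 5, and the vertices of any clique must share a bag in every tree decomposition; so some bag has ≥ 5 vertices and tw(G) ≥ 4. Therefore the treewidth is 4.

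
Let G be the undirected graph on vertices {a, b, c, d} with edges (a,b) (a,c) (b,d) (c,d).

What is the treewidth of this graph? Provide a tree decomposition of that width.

Each bag holds 3 vertices, so the decomposition has width 2, which upper-bounds the treewidth. Since c–d–b–a–c is a cycle in G, G is not acyclic. Forests are exactly the graphs of treewidth ≤ 1, so tw(G) ≥ 2. Hence tw(G) = 2 exactly.

Treewidth 2.
Bags: B1 = {b, c, d}  B2 = {a, b, c}
Tree: B1–B2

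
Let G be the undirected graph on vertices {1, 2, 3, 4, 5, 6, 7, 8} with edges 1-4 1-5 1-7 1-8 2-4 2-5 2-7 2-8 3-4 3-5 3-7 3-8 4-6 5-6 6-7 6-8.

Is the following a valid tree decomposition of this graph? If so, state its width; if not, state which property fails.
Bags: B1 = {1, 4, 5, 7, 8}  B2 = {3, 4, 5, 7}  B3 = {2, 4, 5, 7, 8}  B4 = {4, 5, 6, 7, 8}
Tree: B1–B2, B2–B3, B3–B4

No — edge (8,3) lies in no bag.

A tree decomposition must satisfy three properties: every vertex lies in some bag; for every edge, both endpoints lie together in some bag; and for every vertex, the bags containing it form a connected subtree. Here edge (8,3) lies in no bag, so the decomposition is invalid.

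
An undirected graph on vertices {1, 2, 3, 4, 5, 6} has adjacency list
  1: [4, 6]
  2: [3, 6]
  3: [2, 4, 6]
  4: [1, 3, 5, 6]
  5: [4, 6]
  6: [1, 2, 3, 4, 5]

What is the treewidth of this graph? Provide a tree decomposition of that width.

Treewidth 2.
One optimal decomposition is:
Bags: B1 = {3, 4, 6}  B2 = {1, 4, 6}  B3 = {2, 3, 6}  B4 = {4, 5, 6}
Tree: B1–B2, B1–B3, B1–B4

Every bag has size at most 3, so the width is 3 − 1 = 2 and tw(G) ≤ 2. On the other hand G contains the 3-clique {2, 3, 6}. A clique must lie in a single bag of any decomposition, so no decomposition can have width below 2. Therefore the treewidth is 2.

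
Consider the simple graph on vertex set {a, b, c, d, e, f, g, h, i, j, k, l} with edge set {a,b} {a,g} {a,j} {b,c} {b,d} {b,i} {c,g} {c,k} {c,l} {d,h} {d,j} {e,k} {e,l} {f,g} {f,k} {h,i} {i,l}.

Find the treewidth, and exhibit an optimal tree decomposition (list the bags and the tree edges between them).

Treewidth 3.
One such decomposition:
Bags: B1 = {e, f, g, k}  B2 = {c, e, g, k}  B3 = {c, e, g, l}  B4 = {a, c, g, l}  B5 = {a, b, c, l}  B6 = {a, b, i, l}  B7 = {a, b, i, j}  B8 = {b, d, i, j}  B9 = {d, h, i, j}
Tree: B1–B2, B2–B3, B3–B4, B4–B5, B5–B6, B6–B7, B7–B8, B8–B9

Every bag has size at most 4, so the width is 4 − 1 = 3 and tw(G) ≤ 3. For the lower bound: the 4 vertex sets {e,f,k}, {g}, {c}, {a,b,i,l} are disjoint, each induces a connected subgraph, and every pair is joined by at least one edge of G. Contracting each set to a single vertex therefore yields K_{4} as a minor, and since treewidth is minor-monotone, tw(G) ≥ tw(K_{4}) = 3. Combining the bounds, tw(G) = 3.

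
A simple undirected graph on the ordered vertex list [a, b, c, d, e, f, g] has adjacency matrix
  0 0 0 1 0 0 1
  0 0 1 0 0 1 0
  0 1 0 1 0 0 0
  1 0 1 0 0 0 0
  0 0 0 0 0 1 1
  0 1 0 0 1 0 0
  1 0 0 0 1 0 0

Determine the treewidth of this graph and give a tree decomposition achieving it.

Each bag holds 3 vertices, so the decomposition has width 2, which upper-bounds the treewidth. Since c–d–a–g–e–f–b–c is a cycle in G, G is not acyclic. Forests are exactly the graphs of treewidth ≤ 1, so tw(G) ≥ 2. Hence tw(G) = 2 exactly.

Treewidth 2.
Bags: B1 = {a, c, d}  B2 = {a, c, g}  B3 = {c, e, g}  B4 = {c, e, f}  B5 = {b, c, f}
Tree: B1–B2, B2–B3, B3–B4, B4–B5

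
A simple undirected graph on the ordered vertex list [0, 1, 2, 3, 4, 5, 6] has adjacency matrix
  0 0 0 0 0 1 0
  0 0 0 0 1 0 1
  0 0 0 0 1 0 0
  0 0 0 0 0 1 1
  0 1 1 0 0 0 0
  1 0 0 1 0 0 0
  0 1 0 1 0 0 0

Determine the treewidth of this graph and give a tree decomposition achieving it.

Each bag holds 2 vertices, so the decomposition has width 1, which upper-bounds the treewidth. G has an edge, so its treewidth is at least 1. Therefore the treewidth is 1.

Treewidth 1.
One optimal decomposition is:
Bags: B1 = {2, 4}  B2 = {1, 4}  B3 = {1, 6}  B4 = {3, 6}  B5 = {3, 5}  B6 = {0, 5}
Tree: B1–B2, B2–B3, B3–B4, B4–B5, B5–B6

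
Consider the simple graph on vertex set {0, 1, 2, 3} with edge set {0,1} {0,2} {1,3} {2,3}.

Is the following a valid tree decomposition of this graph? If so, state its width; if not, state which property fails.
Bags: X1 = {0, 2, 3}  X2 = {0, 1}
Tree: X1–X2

A tree decomposition must satisfy three properties: every vertex lies in some bag; for every edge, both endpoints lie together in some bag; and for every vertex, the bags containing it form a connected subtree. Here edge (3,1) lies in no bag, so the decomposition is invalid.

No — edge (3,1) lies in no bag.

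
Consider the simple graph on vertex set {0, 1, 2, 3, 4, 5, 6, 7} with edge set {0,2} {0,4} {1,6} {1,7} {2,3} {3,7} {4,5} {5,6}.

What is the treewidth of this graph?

A width-2 tree decomposition is:
Bags: B1 = {1, 3, 7}  B2 = {1, 3, 6}  B3 = {3, 5, 6}  B4 = {3, 4, 5}  B5 = {0, 3, 4}  B6 = {0, 2, 3}
Tree: B1–B2, B2–B3, B3–B4, B4–B5, B5–B6
Every bag has size at most 3, so the width is 3 − 1 = 2 and tw(G) ≤ 2. Since 3–7–1–6–5–4–0–2–3 is a cycle in G, G is not acyclic. Forests are exactly the graphs of treewidth ≤ 1, so tw(G) ≥ 2. Hence tw(G) = 2 exactly.

2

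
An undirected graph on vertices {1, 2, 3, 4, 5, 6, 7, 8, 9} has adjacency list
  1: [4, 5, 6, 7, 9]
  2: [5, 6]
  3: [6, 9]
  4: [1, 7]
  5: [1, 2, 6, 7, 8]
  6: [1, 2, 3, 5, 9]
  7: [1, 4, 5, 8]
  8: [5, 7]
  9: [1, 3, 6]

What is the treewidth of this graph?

2

A width-2 tree decomposition is:
Bags: B1 = {1, 5, 6}  B2 = {2, 5, 6}  B3 = {1, 6, 9}  B4 = {3, 6, 9}  B5 = {1, 5, 7}  B6 = {1, 4, 7}  B7 = {5, 7, 8}
Tree: B1–B2, B1–B3, B3–B4, B1–B5, B5–B6, B5–B7
Every bag has size at most 3, so the width is 3 − 1 = 2 and tw(G) ≤ 2. For the lower bound, the 3 vertices {5, 7, 8} are pairwise adjacent, and any tree decomposition puts a clique entirely inside one bag — forcing width ≥ 2. Therefore the treewidth is 2.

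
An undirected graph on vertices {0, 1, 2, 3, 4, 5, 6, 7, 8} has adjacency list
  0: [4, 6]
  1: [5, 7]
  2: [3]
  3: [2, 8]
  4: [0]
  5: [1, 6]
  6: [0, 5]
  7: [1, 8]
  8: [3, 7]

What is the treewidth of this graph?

A width-1 tree decomposition is:
Bags: B1 = {2, 3}  B2 = {3, 8}  B3 = {7, 8}  B4 = {1, 7}  B5 = {1, 5}  B6 = {5, 6}  B7 = {0, 6}  B8 = {0, 4}
Tree: B1–B2, B2–B3, B3–B4, B4–B5, B5–B6, B6–B7, B7–B8
The largest bag has 2 vertices, giving width 1; this decomposition certifies tw(G) ≤ 1. G has an edge, so its treewidth is at least 1. The upper and lower bounds meet at 1, so that is the treewidth.

1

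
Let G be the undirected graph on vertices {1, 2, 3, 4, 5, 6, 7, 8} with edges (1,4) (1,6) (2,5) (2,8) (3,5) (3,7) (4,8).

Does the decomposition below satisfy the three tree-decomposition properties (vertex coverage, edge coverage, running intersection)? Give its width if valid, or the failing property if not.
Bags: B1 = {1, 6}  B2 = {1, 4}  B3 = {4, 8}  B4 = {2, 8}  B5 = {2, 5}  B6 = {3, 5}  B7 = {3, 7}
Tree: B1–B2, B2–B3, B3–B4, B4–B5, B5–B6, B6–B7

Yes; width 1.

Vertex coverage: the bags together contain {1, 2, 3, 4, 5, 6, 7, 8}, the full vertex set. Edge coverage: each edge of G has both endpoints in at least one bag. Running intersection: for every vertex, the bags containing it form a connected subtree. All three properties hold, so this is a valid tree decomposition of width max|bag| − 1 = 1, and hence tw(G) ≤ 1.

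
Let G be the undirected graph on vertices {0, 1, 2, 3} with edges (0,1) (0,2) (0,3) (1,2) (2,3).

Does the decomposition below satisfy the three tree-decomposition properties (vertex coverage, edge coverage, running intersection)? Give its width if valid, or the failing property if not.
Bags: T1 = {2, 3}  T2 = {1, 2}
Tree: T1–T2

No — vertex 0 appears in no bag.

A tree decomposition must satisfy three properties: every vertex lies in some bag; for every edge, both endpoints lie together in some bag; and for every vertex, the bags containing it form a connected subtree. Here vertex 0 appears in no bag, so the decomposition is invalid.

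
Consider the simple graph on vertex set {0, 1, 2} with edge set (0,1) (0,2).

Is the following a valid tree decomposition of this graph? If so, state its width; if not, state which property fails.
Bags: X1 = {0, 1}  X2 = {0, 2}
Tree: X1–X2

Yes; width 1.

Every vertex of G appears in some bag (union = {0, 1, 2}); every edge is covered by a bag; and for each vertex v the set of bags containing v is connected in the bag tree. The decomposition is therefore valid. The largest bag has 2 vertices, so the width is 1.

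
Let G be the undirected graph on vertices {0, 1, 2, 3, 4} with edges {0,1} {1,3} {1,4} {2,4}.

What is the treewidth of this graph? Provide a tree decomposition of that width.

The largest bag has 2 vertices, giving width 1; this decomposition certifies tw(G) ≤ 1. G has an edge, so its treewidth is at least 1. Combining the bounds, tw(G) = 1.

Treewidth 1.
One such decomposition:
Bags: B1 = {1, 3}  B2 = {0, 1}  B3 = {1, 4}  B4 = {2, 4}
Tree: B1–B2, B1–B3, B3–B4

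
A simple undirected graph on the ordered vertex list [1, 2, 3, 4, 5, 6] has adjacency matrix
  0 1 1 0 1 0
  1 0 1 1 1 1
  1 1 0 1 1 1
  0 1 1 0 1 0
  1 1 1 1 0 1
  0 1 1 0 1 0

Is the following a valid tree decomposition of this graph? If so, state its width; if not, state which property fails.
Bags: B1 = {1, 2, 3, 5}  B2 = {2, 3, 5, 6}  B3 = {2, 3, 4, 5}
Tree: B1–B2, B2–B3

Vertex coverage: the bags together contain {1, 2, 3, 4, 5, 6}, the full vertex set. Edge coverage: each edge of G has both endpoints in at least one bag. Running intersection: for every vertex, the bags containing it form a connected subtree. All three properties hold, so this is a valid tree decomposition of width max|bag| − 1 = 3, and hence tw(G) ≤ 3.

Yes; width 3.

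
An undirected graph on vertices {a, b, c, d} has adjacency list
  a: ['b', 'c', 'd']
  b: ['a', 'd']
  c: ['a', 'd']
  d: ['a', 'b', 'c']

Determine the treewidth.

2

A width-2 tree decomposition is:
Bags: B1 = {a, c, d}  B2 = {a, b, d}
Tree: B1–B2
The largest bag has 3 vertices, giving width 2; this decomposition certifies tw(G) ≤ 2. For the lower bound, the 3 vertices {a, c, d} are pairwise adjacent, and any tree decomposition puts a clique entirely inside one bag — forcing width ≥ 2. The upper and lower bounds meet at 2, so that is the treewidth.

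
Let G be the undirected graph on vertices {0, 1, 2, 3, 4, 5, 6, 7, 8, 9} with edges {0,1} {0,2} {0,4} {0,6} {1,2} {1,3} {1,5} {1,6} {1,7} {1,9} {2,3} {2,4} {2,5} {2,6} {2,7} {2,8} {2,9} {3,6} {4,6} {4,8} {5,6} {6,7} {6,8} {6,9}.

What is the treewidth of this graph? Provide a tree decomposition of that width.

Treewidth 3.
One such decomposition:
Bags: B1 = {0, 2, 4, 6}  B2 = {2, 4, 6, 8}  B3 = {0, 1, 2, 6}  B4 = {1, 2, 6, 9}  B5 = {1, 2, 5, 6}  B6 = {1, 2, 6, 7}  B7 = {1, 2, 3, 6}
Tree: B1–B2, B1–B3, B3–B4, B4–B5, B5–B6, B6–B7

Every bag has size at most 4, so the width is 4 − 1 = 3 and tw(G) ≤ 3. For the lower bound, the 4 vertices {2, 4, 6, 8} are pairwise adjacent, and any tree decomposition puts a clique entirely inside one bag — forcing width ≥ 3. Therefore the treewidth is 3.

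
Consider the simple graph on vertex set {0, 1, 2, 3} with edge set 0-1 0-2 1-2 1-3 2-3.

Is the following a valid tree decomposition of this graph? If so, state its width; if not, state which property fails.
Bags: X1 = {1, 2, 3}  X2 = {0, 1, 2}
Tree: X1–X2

Yes; width 2.

Every vertex of G appears in some bag (union = {0, 1, 2, 3}); every edge is covered by a bag; and for each vertex v the set of bags containing v is connected in the bag tree. The decomposition is therefore valid. The largest bag has 3 vertices, so the width is 2.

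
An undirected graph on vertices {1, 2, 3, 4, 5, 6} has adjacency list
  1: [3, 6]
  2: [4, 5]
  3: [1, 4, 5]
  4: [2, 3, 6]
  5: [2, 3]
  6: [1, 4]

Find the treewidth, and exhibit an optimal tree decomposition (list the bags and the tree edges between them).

Every bag has size at most 3, so the width is 3 − 1 = 2 and tw(G) ≤ 2. For the lower bound, G contains the cycle 5–2–4–3–5, so G is not a forest; only forests have treewidth ≤ 1, hence tw(G) ≥ 2. Hence tw(G) = 2 exactly.

Treewidth 2.
One optimal decomposition is:
Bags: B1 = {2, 3, 5}  B2 = {2, 3, 4}  B3 = {1, 3, 4}  B4 = {1, 4, 6}
Tree: B1–B2, B2–B3, B3–B4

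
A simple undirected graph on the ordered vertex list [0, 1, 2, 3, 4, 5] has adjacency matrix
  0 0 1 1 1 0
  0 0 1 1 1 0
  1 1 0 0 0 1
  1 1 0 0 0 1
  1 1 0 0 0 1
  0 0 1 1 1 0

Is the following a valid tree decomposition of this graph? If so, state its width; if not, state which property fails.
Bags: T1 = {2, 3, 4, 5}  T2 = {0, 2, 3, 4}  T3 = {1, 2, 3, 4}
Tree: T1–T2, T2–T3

Checking the three conditions: (i) the bags cover all of {0, 1, 2, 3, 4, 5}; (ii) for each edge, some bag contains both endpoints; (iii) the bags containing any fixed vertex form a subtree. All hold, so the decomposition is valid with width 4 − 1 = 3.

Yes; width 3.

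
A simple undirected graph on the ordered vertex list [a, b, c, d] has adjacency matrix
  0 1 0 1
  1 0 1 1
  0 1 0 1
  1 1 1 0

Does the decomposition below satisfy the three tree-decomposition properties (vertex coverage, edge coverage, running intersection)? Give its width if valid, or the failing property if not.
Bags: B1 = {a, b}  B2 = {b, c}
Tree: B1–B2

No — vertex d appears in no bag.

A tree decomposition must satisfy three properties: every vertex lies in some bag; for every edge, both endpoints lie together in some bag; and for every vertex, the bags containing it form a connected subtree. Here vertex d appears in no bag, so the decomposition is invalid.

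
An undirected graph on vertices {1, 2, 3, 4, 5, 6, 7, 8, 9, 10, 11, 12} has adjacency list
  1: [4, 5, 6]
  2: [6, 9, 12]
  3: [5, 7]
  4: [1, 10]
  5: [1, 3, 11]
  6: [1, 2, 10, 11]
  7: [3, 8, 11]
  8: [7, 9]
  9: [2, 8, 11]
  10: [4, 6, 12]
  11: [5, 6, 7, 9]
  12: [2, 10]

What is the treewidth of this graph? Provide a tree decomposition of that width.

Every bag has size at most 4, so the width is 4 − 1 = 3 and tw(G) ≤ 3. For the lower bound: the 4 vertex sets {4,10,12}, {1}, {6}, {2,5,9,11} are disjoint, each induces a connected subgraph, and every pair is joined by at least one edge of G. Contracting each set to a single vertex therefore yields K_{4} as a minor, and since treewidth is minor-monotone, tw(G) ≥ tw(K_{4}) = 3. Combining the bounds, tw(G) = 3.

Treewidth 3.
One optimal decomposition is:
Bags: B1 = {1, 4, 10, 12}  B2 = {1, 6, 10, 12}  B3 = {1, 2, 6, 12}  B4 = {1, 2, 5, 6}  B5 = {2, 5, 6, 11}  B6 = {2, 5, 9, 11}  B7 = {3, 5, 9, 11}  B8 = {3, 7, 9, 11}  B9 = {3, 7, 8, 9}
Tree: B1–B2, B2–B3, B3–B4, B4–B5, B5–B6, B6–B7, B7–B8, B8–B9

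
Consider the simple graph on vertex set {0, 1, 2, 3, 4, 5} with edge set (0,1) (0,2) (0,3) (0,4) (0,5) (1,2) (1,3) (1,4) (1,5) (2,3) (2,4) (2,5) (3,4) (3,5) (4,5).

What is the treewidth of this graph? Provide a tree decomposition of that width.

A single bag containing all 6 vertices is trivially a valid decomposition of width 5. For the lower bound, the 6 vertices {0, 1, 2, 3, 4, 5} are pairwise adjacent, and any tree decomposition puts a clique entirely inside one bag — forcing width ≥ 5. Therefore the treewidth is 5.

Treewidth 5.
One such decomposition:
Bags: B1 = {0, 1, 2, 3, 4, 5}
Tree: (single bag)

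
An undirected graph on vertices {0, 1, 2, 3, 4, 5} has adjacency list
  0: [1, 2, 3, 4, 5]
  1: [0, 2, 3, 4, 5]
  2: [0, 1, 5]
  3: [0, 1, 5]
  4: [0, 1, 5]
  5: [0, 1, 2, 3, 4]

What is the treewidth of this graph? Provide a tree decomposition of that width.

Treewidth 3.
Bags: B1 = {0, 1, 3, 5}  B2 = {0, 1, 2, 5}  B3 = {0, 1, 4, 5}
Tree: B1–B2, B2–B3

The largest bag has 4 vertices, giving width 3; this decomposition certifies tw(G) ≤ 3. On the other hand G contains the 4-clique {0, 1, 2, 5}. A clique must lie in a single bag of any decomposition, so no decomposition can have width below 3. Therefore the treewidth is 3.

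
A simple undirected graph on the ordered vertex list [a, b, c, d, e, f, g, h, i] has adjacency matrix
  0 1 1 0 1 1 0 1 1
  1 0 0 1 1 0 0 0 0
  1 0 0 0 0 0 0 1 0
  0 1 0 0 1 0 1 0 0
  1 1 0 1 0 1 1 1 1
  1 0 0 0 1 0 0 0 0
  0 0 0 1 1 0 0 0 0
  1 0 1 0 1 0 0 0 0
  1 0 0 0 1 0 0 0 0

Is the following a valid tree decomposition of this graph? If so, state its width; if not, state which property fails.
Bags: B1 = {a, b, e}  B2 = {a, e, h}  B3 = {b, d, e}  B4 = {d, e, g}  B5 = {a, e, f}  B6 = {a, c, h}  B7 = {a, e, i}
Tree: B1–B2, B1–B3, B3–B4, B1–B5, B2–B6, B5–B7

Yes; width 2.

Checking the three conditions: (i) the bags cover all of {a, b, c, d, e, f, g, h, i}; (ii) for each edge, some bag contains both endpoints; (iii) the bags containing any fixed vertex form a subtree. All hold, so the decomposition is valid with width 3 − 1 = 2.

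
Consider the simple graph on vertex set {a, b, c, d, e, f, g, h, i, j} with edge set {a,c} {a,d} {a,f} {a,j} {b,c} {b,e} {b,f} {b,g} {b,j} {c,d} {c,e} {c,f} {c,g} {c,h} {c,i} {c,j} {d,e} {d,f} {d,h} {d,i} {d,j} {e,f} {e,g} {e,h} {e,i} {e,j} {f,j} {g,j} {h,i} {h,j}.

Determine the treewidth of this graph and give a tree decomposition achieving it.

Treewidth 4.
One optimal decomposition is:
Bags: B1 = {b, c, e, f, j}  B2 = {c, d, e, f, j}  B3 = {b, c, e, g, j}  B4 = {c, d, e, h, j}  B5 = {a, c, d, f, j}  B6 = {c, d, e, h, i}
Tree: B1–B2, B1–B3, B2–B4, B2–B5, B4–B6

Every bag has size at most 5, so the width is 5 − 1 = 4 and tw(G) ≤ 4. Conversely, {c, d, e, h, j} is a clique of size 5, and the vertices of any clique must share a bag in every tree decomposition; so some bag has ≥ 5 vertices and tw(G) ≥ 4. Therefore the treewidth is 4.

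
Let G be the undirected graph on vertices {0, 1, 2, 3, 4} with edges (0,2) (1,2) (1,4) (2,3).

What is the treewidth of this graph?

1

A width-1 tree decomposition is:
Bags: B1 = {2, 3}  B2 = {0, 2}  B3 = {1, 2}  B4 = {1, 4}
Tree: B1–B2, B2–B3, B3–B4
Every bag has size at most 2, so the width is 2 − 1 = 1 and tw(G) ≤ 1. G has an edge, so its treewidth is at least 1. Combining the bounds, tw(G) = 1.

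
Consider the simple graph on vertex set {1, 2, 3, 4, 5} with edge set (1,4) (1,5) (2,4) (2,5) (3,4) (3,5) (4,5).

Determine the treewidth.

2

A width-2 tree decomposition is:
Bags: B1 = {1, 4, 5}  B2 = {2, 4, 5}  B3 = {3, 4, 5}
Tree: B1–B2, B2–B3
Each bag holds 3 vertices, so the decomposition has width 2, which upper-bounds the treewidth. Conversely, {1, 4, 5} is a clique of size 3, and the vertices of any clique must share a bag in every tree decomposition; so some bag has ≥ 3 vertices and tw(G) ≥ 2. Hence tw(G) = 2 exactly.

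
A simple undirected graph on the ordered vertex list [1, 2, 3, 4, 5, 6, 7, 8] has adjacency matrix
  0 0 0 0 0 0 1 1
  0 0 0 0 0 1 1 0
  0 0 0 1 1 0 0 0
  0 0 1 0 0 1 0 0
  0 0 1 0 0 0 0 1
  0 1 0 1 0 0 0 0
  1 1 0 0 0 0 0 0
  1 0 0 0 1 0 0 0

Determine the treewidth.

2

A width-2 tree decomposition is:
Bags: B1 = {3, 4, 5}  B2 = {4, 5, 6}  B3 = {2, 5, 6}  B4 = {2, 5, 7}  B5 = {1, 5, 7}  B6 = {1, 5, 8}
Tree: B1–B2, B2–B3, B3–B4, B4–B5, B5–B6
Each bag holds 3 vertices, so the decomposition has width 2, which upper-bounds the treewidth. Since 5–3–4–6–2–7–1–8–5 is a cycle in G, G is not acyclic. Forests are exactly the graphs of treewidth ≤ 1, so tw(G) ≥ 2. The upper and lower bounds meet at 2, so that is the treewidth.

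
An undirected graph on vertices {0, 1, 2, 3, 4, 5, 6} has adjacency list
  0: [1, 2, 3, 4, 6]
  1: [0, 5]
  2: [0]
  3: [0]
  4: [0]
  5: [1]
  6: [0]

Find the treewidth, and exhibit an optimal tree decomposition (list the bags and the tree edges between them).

The largest bag has 2 vertices, giving width 1; this decomposition certifies tw(G) ≤ 1. Any graph with an edge has treewidth ≥ 1, and G has the edge 0–1. Combining the bounds, tw(G) = 1.

Treewidth 1.
One such decomposition:
Bags: B1 = {0, 1}  B2 = {0, 4}  B3 = {1, 5}  B4 = {0, 2}  B5 = {0, 6}  B6 = {0, 3}
Tree: B1–B2, B1–B3, B2–B4, B2–B5, B2–B6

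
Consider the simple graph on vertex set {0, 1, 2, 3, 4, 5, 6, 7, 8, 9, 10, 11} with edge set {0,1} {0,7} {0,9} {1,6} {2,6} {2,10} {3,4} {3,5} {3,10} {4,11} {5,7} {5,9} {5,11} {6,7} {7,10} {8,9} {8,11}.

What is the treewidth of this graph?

3

A width-3 tree decomposition is:
Bags: B1 = {3, 4, 8, 11}  B2 = {3, 5, 8, 11}  B3 = {3, 5, 8, 9}  B4 = {3, 5, 9, 10}  B5 = {5, 7, 9, 10}  B6 = {0, 7, 9, 10}  B7 = {0, 2, 7, 10}  B8 = {0, 2, 6, 7}  B9 = {0, 1, 2, 6}
Tree: B1–B2, B2–B3, B3–B4, B4–B5, B5–B6, B6–B7, B7–B8, B8–B9
The largest bag has 4 vertices, giving width 3; this decomposition certifies tw(G) ≤ 3. For the lower bound: the 4 vertex sets {4,8,11}, {3}, {5}, {0,7,9,10} are disjoint, each induces a connected subgraph, and every pair is joined by at least one edge of G. Contracting each set to a single vertex therefore yields K_{4} as a minor, and since treewidth is minor-monotone, tw(G) ≥ tw(K_{4}) = 3. Hence tw(G) = 3 exactly.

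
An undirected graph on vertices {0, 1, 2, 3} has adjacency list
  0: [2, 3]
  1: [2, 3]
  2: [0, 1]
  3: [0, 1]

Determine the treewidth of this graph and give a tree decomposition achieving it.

Treewidth 2.
Bags: B1 = {0, 1, 3}  B2 = {0, 1, 2}
Tree: B1–B2

Every bag has size at most 3, so the width is 3 − 1 = 2 and tw(G) ≤ 2. For the lower bound, G contains the cycle 1–3–0–2–1, so G is not a forest; only forests have treewidth ≤ 1, hence tw(G) ≥ 2. Therefore the treewidth is 2.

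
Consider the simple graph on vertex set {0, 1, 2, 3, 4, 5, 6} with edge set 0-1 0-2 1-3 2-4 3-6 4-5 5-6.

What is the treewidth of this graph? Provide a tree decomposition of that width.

Every bag has size at most 3, so the width is 3 − 1 = 2 and tw(G) ≤ 2. The edges 1–0–2–4–5–6–3–1 form a cycle, so G is not a tree and its treewidth is at least 2. Therefore the treewidth is 2.

Treewidth 2.
Bags: B1 = {0, 1, 2}  B2 = {1, 2, 4}  B3 = {1, 4, 5}  B4 = {1, 5, 6}  B5 = {1, 3, 6}
Tree: B1–B2, B2–B3, B3–B4, B4–B5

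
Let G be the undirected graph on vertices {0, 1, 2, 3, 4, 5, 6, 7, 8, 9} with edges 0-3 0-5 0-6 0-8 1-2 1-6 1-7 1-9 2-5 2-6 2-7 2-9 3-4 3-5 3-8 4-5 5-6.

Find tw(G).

2

A width-2 tree decomposition is:
Bags: B1 = {1, 2, 9}  B2 = {1, 2, 6}  B3 = {2, 5, 6}  B4 = {1, 2, 7}  B5 = {0, 5, 6}  B6 = {0, 3, 5}  B7 = {0, 3, 8}  B8 = {3, 4, 5}
Tree: B1–B2, B2–B3, B2–B4, B3–B5, B5–B6, B6–B7, B6–B8
The largest bag has 3 vertices, giving width 2; this decomposition certifies tw(G) ≤ 2. On the other hand G contains the 3-clique {0, 3, 8}. A clique must lie in a single bag of any decomposition, so no decomposition can have width below 2. Therefore the treewidth is 2.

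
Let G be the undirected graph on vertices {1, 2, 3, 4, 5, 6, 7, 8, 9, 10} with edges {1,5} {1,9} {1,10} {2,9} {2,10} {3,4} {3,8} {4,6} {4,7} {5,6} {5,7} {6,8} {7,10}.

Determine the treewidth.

A width-2 tree decomposition is:
Bags: B1 = {1, 2, 9}  B2 = {1, 2, 10}  B3 = {1, 5, 10}  B4 = {5, 7, 10}  B5 = {5, 6, 7}  B6 = {4, 6, 7}  B7 = {4, 6, 8}  B8 = {3, 4, 8}
Tree: B1–B2, B2–B3, B3–B4, B4–B5, B5–B6, B6–B7, B7–B8
The largest bag has 3 vertices, giving width 2; this decomposition certifies tw(G) ≤ 2. For the lower bound, G contains the cycle 9–2–10–1–9, so G is not a forest; only forests have treewidth ≤ 1, hence tw(G) ≥ 2. Hence tw(G) = 2 exactly.

2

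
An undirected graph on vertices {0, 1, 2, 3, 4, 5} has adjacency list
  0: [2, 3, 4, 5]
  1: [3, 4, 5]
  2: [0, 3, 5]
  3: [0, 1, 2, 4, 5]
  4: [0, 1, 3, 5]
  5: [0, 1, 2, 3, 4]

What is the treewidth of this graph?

3

A width-3 tree decomposition is:
Bags: B1 = {0, 3, 4, 5}  B2 = {0, 2, 3, 5}  B3 = {1, 3, 4, 5}
Tree: B1–B2, B1–B3
Each bag holds 4 vertices, so the decomposition has width 3, which upper-bounds the treewidth. On the other hand G contains the 4-clique {0, 2, 3, 5}. A clique must lie in a single bag of any decomposition, so no decomposition can have width below 3. Hence tw(G) = 3 exactly.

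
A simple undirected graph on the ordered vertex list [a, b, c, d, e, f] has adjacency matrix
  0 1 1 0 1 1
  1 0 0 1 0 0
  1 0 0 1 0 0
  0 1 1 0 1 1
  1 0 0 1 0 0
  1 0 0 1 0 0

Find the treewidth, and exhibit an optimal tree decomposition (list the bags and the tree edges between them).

The largest bag has 3 vertices, giving width 2; this decomposition certifies tw(G) ≤ 2. The edges f–a–b–d–f form a cycle, so G is not a tree and its treewidth is at least 2. The upper and lower bounds meet at 2, so that is the treewidth.

Treewidth 2.
Bags: B1 = {a, d, f}  B2 = {a, b, d}  B3 = {a, d, e}  B4 = {a, c, d}
Tree: B1–B2, B2–B3, B3–B4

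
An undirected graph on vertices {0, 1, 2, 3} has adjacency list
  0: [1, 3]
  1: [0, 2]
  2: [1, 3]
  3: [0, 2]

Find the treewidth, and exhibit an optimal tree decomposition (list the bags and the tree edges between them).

Every bag has size at most 3, so the width is 3 − 1 = 2 and tw(G) ≤ 2. Since 1–0–3–2–1 is a cycle in G, G is not acyclic. Forests are exactly the graphs of treewidth ≤ 1, so tw(G) ≥ 2. Therefore the treewidth is 2.

Treewidth 2.
One such decomposition:
Bags: B1 = {0, 1, 3}  B2 = {1, 2, 3}
Tree: B1–B2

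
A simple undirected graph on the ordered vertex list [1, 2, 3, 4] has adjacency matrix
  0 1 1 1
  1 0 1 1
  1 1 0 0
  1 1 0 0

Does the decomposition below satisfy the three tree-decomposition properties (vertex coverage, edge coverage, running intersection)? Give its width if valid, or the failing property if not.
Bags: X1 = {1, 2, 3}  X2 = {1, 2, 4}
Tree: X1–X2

Yes; width 2.

Vertex coverage: the bags together contain {1, 2, 3, 4}, the full vertex set. Edge coverage: each edge of G has both endpoints in at least one bag. Running intersection: for every vertex, the bags containing it form a connected subtree. All three properties hold, so this is a valid tree decomposition of width max|bag| − 1 = 2, and hence tw(G) ≤ 2.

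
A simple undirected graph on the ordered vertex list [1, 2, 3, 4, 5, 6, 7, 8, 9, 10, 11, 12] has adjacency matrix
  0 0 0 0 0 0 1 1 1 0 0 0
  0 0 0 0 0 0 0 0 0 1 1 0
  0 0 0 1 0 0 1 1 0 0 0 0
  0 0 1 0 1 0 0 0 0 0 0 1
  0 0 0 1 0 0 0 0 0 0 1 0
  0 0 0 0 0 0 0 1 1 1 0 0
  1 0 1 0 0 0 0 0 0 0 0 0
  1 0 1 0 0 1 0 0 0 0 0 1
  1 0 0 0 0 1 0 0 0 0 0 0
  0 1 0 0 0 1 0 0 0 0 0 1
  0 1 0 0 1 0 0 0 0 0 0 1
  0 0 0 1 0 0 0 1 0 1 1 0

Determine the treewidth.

A width-3 tree decomposition is:
Bags: B1 = {1, 6, 7, 9}  B2 = {1, 6, 7, 8}  B3 = {3, 6, 7, 8}  B4 = {3, 6, 8, 10}  B5 = {3, 8, 10, 12}  B6 = {3, 4, 10, 12}  B7 = {2, 4, 10, 12}  B8 = {2, 4, 11, 12}  B9 = {2, 4, 5, 11}
Tree: B1–B2, B2–B3, B3–B4, B4–B5, B5–B6, B6–B7, B7–B8, B8–B9
Each bag holds 4 vertices, so the decomposition has width 3, which upper-bounds the treewidth. For the lower bound: the 4 vertex sets {1,7,9}, {6}, {8}, {3,4,10,12} are disjoint, each induces a connected subgraph, and every pair is joined by at least one edge of G. Contracting each set to a single vertex therefore yields K_{4} as a minor, and since treewidth is minor-monotone, tw(G) ≥ tw(K_{4}) = 3. Combining the bounds, tw(G) = 3.

3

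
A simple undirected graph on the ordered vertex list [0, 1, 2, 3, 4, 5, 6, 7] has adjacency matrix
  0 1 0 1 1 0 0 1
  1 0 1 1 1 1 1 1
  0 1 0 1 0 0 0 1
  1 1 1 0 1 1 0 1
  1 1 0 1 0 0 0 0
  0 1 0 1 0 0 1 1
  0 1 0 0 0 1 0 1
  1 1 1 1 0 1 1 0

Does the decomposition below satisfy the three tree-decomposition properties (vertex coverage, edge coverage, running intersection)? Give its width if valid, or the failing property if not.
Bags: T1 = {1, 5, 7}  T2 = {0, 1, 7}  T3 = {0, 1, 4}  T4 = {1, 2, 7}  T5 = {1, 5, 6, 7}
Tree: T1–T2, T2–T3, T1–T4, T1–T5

No — vertex 3 appears in no bag.

A tree decomposition must satisfy three properties: every vertex lies in some bag; for every edge, both endpoints lie together in some bag; and for every vertex, the bags containing it form a connected subtree. Here vertex 3 appears in no bag, so the decomposition is invalid.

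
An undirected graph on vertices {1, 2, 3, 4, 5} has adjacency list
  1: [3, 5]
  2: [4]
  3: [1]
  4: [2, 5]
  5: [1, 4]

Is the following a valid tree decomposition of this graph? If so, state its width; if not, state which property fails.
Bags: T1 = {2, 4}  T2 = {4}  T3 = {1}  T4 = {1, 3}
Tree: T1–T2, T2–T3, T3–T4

A tree decomposition must satisfy three properties: every vertex lies in some bag; for every edge, both endpoints lie together in some bag; and for every vertex, the bags containing it form a connected subtree. Here vertex 5 appears in no bag, so the decomposition is invalid.

No — vertex 5 appears in no bag.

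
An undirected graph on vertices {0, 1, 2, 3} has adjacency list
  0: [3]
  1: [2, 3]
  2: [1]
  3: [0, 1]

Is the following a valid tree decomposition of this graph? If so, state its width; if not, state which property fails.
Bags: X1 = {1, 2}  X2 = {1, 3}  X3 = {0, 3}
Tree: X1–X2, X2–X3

Every vertex of G appears in some bag (union = {0, 1, 2, 3}); every edge is covered by a bag; and for each vertex v the set of bags containing v is connected in the bag tree. The decomposition is therefore valid. The largest bag has 2 vertices, so the width is 1.

Yes; width 1.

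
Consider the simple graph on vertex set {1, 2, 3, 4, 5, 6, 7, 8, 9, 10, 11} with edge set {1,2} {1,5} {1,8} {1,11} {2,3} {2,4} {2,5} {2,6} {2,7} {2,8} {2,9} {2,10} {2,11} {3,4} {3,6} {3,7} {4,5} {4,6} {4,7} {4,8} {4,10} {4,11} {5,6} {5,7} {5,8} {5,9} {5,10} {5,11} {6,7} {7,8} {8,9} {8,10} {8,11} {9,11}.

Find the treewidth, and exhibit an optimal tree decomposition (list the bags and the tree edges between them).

The largest bag has 5 vertices, giving width 4; this decomposition certifies tw(G) ≤ 4. For the lower bound, the 5 vertices {2, 3, 4, 6, 7} are pairwise adjacent, and any tree decomposition puts a clique entirely inside one bag — forcing width ≥ 4. Therefore the treewidth is 4.

Treewidth 4.
One optimal decomposition is:
Bags: B1 = {2, 4, 5, 7, 8}  B2 = {2, 4, 5, 6, 7}  B3 = {2, 4, 5, 8, 11}  B4 = {2, 3, 4, 6, 7}  B5 = {2, 4, 5, 8, 10}  B6 = {2, 5, 8, 9, 11}  B7 = {1, 2, 5, 8, 11}
Tree: B1–B2, B1–B3, B2–B4, B1–B5, B3–B6, B3–B7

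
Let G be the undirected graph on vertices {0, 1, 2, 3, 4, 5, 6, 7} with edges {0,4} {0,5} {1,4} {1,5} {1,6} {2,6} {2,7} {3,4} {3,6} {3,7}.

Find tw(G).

A width-2 tree decomposition is:
Bags: B1 = {2, 3, 7}  B2 = {2, 3, 6}  B3 = {3, 4, 6}  B4 = {1, 4, 6}  B5 = {0, 1, 4}  B6 = {0, 1, 5}
Tree: B1–B2, B2–B3, B3–B4, B4–B5, B5–B6
Every bag has size at most 3, so the width is 3 − 1 = 2 and tw(G) ≤ 2. For the lower bound, G contains the cycle 7–2–6–3–7, so G is not a forest; only forests have treewidth ≤ 1, hence tw(G) ≥ 2. Hence tw(G) = 2 exactly.

2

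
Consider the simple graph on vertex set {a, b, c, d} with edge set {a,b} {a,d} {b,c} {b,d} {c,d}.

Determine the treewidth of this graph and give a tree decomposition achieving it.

The largest bag has 3 vertices, giving width 2; this decomposition certifies tw(G) ≤ 2. Conversely, {b, c, d} is a clique of size 3, and the vertices of any clique must share a bag in every tree decomposition; so some bag has ≥ 3 vertices and tw(G) ≥ 2. Therefore the treewidth is 2.

Treewidth 2.
Bags: B1 = {a, b, d}  B2 = {b, c, d}
Tree: B1–B2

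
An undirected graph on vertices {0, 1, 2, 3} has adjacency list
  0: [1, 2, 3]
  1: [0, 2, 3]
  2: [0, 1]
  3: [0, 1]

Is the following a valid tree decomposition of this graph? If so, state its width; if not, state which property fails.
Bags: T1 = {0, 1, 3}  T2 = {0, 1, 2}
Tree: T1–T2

Vertex coverage: the bags together contain {0, 1, 2, 3}, the full vertex set. Edge coverage: each edge of G has both endpoints in at least one bag. Running intersection: for every vertex, the bags containing it form a connected subtree. All three properties hold, so this is a valid tree decomposition of width max|bag| − 1 = 2, and hence tw(G) ≤ 2.

Yes; width 2.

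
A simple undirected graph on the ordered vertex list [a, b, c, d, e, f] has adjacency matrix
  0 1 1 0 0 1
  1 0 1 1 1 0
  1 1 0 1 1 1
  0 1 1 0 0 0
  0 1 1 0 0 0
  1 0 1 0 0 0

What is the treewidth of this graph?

2

A width-2 tree decomposition is:
Bags: B1 = {b, c, d}  B2 = {b, c, e}  B3 = {a, b, c}  B4 = {a, c, f}
Tree: B1–B2, B2–B3, B3–B4
The largest bag has 3 vertices, giving width 2; this decomposition certifies tw(G) ≤ 2. Conversely, {a, c, f} is a clique of size 3, and the vertices of any clique must share a bag in every tree decomposition; so some bag has ≥ 3 vertices and tw(G) ≥ 2. Combining the bounds, tw(G) = 2.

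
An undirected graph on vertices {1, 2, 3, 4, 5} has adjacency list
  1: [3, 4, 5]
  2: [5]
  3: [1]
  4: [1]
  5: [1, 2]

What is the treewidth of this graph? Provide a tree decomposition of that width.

Each bag holds 2 vertices, so the decomposition has width 1, which upper-bounds the treewidth. Any graph with an edge has treewidth ≥ 1, and G has the edge 5–1. Hence tw(G) = 1 exactly.

Treewidth 1.
One optimal decomposition is:
Bags: B1 = {1, 5}  B2 = {1, 4}  B3 = {2, 5}  B4 = {1, 3}
Tree: B1–B2, B1–B3, B1–B4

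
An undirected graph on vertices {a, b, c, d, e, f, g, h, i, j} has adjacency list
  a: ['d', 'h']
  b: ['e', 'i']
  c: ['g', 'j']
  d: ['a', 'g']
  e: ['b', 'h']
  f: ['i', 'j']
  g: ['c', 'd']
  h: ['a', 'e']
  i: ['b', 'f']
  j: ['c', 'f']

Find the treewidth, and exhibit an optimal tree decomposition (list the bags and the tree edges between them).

Treewidth 2.
One such decomposition:
Bags: B1 = {b, e, h}  B2 = {a, b, h}  B3 = {a, b, d}  B4 = {b, d, g}  B5 = {b, c, g}  B6 = {b, c, j}  B7 = {b, f, j}  B8 = {b, f, i}
Tree: B1–B2, B2–B3, B3–B4, B4–B5, B5–B6, B6–B7, B7–B8

Every bag has size at most 3, so the width is 3 − 1 = 2 and tw(G) ≤ 2. The edges b–e–h–a–d–g–c–j–f–i–b form a cycle, so G is not a tree and its treewidth is at least 2. Therefore the treewidth is 2.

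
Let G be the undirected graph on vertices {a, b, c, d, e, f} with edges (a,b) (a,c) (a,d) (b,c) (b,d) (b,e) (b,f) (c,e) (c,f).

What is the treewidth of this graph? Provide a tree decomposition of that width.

Every bag has size at most 3, so the width is 3 − 1 = 2 and tw(G) ≤ 2. For the lower bound, the 3 vertices {a, b, d} are pairwise adjacent, and any tree decomposition puts a clique entirely inside one bag — forcing width ≥ 2. Therefore the treewidth is 2.

Treewidth 2.
Bags: B1 = {a, b, c}  B2 = {b, c, e}  B3 = {b, c, f}  B4 = {a, b, d}
Tree: B1–B2, B2–B3, B1–B4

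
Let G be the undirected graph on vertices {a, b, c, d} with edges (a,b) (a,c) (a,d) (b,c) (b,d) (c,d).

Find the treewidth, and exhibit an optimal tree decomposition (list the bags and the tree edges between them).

With just one bag of size 4, the width is 4 − 1 = 3, so tw(G) ≤ 3. On the other hand G contains the 4-clique {a, b, c, d}. A clique must lie in a single bag of any decomposition, so no decomposition can have width below 3. The upper and lower bounds meet at 3, so that is the treewidth.

Treewidth 3.
Bags: B1 = {a, b, c, d}
Tree: (single bag)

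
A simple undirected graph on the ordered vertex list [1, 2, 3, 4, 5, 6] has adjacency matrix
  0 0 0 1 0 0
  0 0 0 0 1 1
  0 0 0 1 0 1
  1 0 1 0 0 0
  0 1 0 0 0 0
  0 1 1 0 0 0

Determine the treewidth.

A width-1 tree decomposition is:
Bags: B1 = {2, 5}  B2 = {2, 6}  B3 = {3, 6}  B4 = {3, 4}  B5 = {1, 4}
Tree: B1–B2, B2–B3, B3–B4, B4–B5
Each bag holds 2 vertices, so the decomposition has width 1, which upper-bounds the treewidth. Since G has at least one edge (e.g. 5–2), it is not an edgeless graph, so tw(G) ≥ 1. The upper and lower bounds meet at 1, so that is the treewidth.

1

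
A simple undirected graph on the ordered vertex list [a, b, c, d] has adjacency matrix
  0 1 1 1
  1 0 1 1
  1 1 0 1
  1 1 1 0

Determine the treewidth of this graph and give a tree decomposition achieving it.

Treewidth 3.
One such decomposition:
Bags: B1 = {a, b, c, d}
Tree: (single bag)

A single bag containing all 4 vertices is trivially a valid decomposition of width 3. For the lower bound, the 4 vertices {a, b, c, d} are pairwise adjacent, and any tree decomposition puts a clique entirely inside one bag — forcing width ≥ 3. Therefore the treewidth is 3.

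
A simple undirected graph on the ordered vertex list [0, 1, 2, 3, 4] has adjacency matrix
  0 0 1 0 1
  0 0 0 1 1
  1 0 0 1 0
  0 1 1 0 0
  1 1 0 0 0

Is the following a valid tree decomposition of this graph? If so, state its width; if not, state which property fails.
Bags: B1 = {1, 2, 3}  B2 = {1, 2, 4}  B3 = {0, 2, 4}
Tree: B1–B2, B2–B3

Vertex coverage: the bags together contain {0, 1, 2, 3, 4}, the full vertex set. Edge coverage: each edge of G has both endpoints in at least one bag. Running intersection: for every vertex, the bags containing it form a connected subtree. All three properties hold, so this is a valid tree decomposition of width max|bag| − 1 = 2, and hence tw(G) ≤ 2.

Yes; width 2.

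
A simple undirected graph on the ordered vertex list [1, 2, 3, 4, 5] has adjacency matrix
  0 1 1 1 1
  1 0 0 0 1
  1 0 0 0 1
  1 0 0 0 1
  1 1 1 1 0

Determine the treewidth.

2

A width-2 tree decomposition is:
Bags: B1 = {1, 2, 5}  B2 = {1, 4, 5}  B3 = {1, 3, 5}
Tree: B1–B2, B1–B3
Each bag holds 3 vertices, so the decomposition has width 2, which upper-bounds the treewidth. For the lower bound, the 3 vertices {1, 2, 5} are pairwise adjacent, and any tree decomposition puts a clique entirely inside one bag — forcing width ≥ 2. Therefore the treewidth is 2.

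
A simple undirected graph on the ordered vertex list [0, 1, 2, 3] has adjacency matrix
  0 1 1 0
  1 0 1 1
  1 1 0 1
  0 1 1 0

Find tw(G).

2

A width-2 tree decomposition is:
Bags: B1 = {0, 1, 2}  B2 = {1, 2, 3}
Tree: B1–B2
Every bag has size at most 3, so the width is 3 − 1 = 2 and tw(G) ≤ 2. Conversely, {0, 1, 2} is a clique of size 3, and the vertices of any clique must share a bag in every tree decomposition; so some bag has ≥ 3 vertices and tw(G) ≥ 2. Combining the bounds, tw(G) = 2.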